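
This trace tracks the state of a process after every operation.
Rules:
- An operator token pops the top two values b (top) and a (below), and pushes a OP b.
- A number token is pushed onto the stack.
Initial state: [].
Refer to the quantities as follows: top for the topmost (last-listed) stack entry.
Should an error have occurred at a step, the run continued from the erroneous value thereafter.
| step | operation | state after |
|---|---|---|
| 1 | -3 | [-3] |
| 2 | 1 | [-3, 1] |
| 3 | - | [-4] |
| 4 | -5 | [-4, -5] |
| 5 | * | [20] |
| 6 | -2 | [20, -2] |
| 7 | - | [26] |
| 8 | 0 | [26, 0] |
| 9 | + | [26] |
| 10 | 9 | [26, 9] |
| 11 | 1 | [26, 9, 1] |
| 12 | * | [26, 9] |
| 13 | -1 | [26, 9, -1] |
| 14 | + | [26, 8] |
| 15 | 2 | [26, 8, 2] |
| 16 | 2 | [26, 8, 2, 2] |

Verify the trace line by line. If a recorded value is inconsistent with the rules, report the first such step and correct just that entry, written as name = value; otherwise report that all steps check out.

Recomputing the run from the initial state:
step 1: [-3]
step 2: [-3, 1]
step 3: [-4]
step 4: [-4, -5]
step 5: [20]
step 6: [20, -2]
step 7: [22]
step 8: [22, 0]
step 9: [22]
step 10: [22, 9]
step 11: [22, 9, 1]
step 12: [22, 9]
step 13: [22, 9, -1]
step 14: [22, 8]
step 15: [22, 8, 2]
step 16: [22, 8, 2, 2]
The first disagreement with the trace is at step 7, where the value should be top = 22.

step 7, top = 22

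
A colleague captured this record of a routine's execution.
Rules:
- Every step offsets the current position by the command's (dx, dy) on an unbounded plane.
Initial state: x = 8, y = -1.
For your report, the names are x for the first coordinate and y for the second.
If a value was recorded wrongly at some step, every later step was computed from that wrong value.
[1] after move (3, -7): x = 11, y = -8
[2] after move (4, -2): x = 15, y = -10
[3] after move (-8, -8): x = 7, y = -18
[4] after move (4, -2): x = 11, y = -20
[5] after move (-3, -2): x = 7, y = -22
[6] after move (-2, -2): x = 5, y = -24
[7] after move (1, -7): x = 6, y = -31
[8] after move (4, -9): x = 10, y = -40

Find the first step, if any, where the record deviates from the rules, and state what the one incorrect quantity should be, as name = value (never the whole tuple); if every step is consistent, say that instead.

step 5, x = 8

step 1: x = 8 + (3) = 11, y = -1 + (-7) = -8 -> same as recorded
step 2: x = 11 + (4) = 15, y = -8 + (-2) = -10 -> same as recorded
step 3: x = 15 + (-8) = 7, y = -10 + (-8) = -18 -> verified
step 4: x = 7 + (4) = 11, y = -18 + (-2) = -20 -> in agreement
step 5: x = 11 + (-3) = 8, y = -20 + (-2) = -22 -> first mismatch against the record
That makes step 5 the first incorrect line — x = 8 is what it should show.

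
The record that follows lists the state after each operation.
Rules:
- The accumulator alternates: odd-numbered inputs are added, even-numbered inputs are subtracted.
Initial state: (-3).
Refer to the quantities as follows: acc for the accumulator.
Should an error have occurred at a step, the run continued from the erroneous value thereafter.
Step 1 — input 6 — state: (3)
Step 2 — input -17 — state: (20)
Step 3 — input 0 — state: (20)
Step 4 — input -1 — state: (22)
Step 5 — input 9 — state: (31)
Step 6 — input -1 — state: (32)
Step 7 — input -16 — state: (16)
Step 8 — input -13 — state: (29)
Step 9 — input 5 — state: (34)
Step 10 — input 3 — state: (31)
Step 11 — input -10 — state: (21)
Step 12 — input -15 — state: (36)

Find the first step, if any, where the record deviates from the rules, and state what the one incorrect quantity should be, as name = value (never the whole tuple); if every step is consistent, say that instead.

step 1: acc = -3 + 6 = 3 -> verified
step 2: acc = 3 - -17 = 20 -> checks out
step 3: acc = 20 + 0 = 20 -> same as recorded
step 4: acc = 20 - -1 = 21 -> first mismatch against the record
So the first discrepancy is step 4, where the right value is acc = 21.

step 4, acc = 21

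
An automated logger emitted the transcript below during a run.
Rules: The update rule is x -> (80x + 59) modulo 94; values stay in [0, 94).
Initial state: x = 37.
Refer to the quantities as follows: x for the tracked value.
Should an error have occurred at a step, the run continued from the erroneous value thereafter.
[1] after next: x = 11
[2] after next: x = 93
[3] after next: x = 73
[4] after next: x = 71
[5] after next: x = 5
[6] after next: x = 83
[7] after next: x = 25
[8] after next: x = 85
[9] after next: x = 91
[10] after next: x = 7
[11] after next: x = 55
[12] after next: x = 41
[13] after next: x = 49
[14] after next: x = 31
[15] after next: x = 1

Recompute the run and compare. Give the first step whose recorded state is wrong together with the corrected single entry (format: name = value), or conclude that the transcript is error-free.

no error

Recomputing the run from the initial state:
step 1: x = 11
step 2: x = 93
step 3: x = 73
step 4: x = 71
step 5: x = 5
step 6: x = 83
step 7: x = 25
step 8: x = 85
step 9: x = 91
step 10: x = 7
step 11: x = 55
step 12: x = 41
step 13: x = 49
step 14: x = 31
step 15: x = 1
This matches the transcript at every step.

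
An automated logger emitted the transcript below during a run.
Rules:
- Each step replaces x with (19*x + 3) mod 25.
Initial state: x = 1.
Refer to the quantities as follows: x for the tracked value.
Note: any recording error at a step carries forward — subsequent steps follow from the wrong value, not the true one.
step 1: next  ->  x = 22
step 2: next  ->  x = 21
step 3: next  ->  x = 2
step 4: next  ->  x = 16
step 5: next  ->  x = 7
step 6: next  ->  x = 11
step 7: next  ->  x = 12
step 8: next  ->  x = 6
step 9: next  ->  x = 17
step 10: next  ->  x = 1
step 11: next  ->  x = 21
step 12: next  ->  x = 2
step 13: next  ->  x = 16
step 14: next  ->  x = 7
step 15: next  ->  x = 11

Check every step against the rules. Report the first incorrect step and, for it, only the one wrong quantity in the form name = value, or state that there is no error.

step 11, x = 22

1. x = (19*1 + 3) mod 25 = 22 (agrees with the transcript)
2. x = (19*22 + 3) mod 25 = 21 (confirmed correct)
3. x = (19*21 + 3) mod 25 = 2 (exactly as logged)
4. x = (19*2 + 3) mod 25 = 16 (checks out)
5. x = (19*16 + 3) mod 25 = 7 (checks out)
6. x = (19*7 + 3) mod 25 = 11 (checks out)
7. x = (19*11 + 3) mod 25 = 12 (verified)
8. x = (19*12 + 3) mod 25 = 6 (matches)
9. x = (19*6 + 3) mod 25 = 17 (consistent with the transcript)
10. x = (19*17 + 3) mod 25 = 1 (no discrepancy)
11. x = (19*1 + 3) mod 25 = 22 (a discrepancy with the transcript)
That makes step 11 the first incorrect line — x = 22 is what it should show.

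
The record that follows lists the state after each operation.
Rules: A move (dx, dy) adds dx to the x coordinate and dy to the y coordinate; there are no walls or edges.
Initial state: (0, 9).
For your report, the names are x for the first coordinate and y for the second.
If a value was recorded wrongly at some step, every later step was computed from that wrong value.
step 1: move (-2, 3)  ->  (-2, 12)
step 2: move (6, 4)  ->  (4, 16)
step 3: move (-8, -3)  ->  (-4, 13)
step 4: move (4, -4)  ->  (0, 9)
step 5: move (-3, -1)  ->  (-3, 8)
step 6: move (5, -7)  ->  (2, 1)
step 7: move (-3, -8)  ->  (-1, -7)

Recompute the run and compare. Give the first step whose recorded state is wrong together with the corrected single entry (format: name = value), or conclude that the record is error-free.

no error

step 1: x = 0 + (-2) = -2, y = 9 + (3) = 12 -> verified
step 2: x = -2 + (6) = 4, y = 12 + (4) = 16 -> no discrepancy
step 3: x = 4 + (-8) = -4, y = 16 + (-3) = 13 -> confirmed correct
step 4: x = -4 + (4) = 0, y = 13 + (-4) = 9 -> no discrepancy
step 5: x = 0 + (-3) = -3, y = 9 + (-1) = 8 -> exactly as logged
step 6: x = -3 + (5) = 2, y = 8 + (-7) = 1 -> agrees with the record
step 7: x = 2 + (-3) = -1, y = 1 + (-8) = -7 -> in agreement
The recomputation confirms every line.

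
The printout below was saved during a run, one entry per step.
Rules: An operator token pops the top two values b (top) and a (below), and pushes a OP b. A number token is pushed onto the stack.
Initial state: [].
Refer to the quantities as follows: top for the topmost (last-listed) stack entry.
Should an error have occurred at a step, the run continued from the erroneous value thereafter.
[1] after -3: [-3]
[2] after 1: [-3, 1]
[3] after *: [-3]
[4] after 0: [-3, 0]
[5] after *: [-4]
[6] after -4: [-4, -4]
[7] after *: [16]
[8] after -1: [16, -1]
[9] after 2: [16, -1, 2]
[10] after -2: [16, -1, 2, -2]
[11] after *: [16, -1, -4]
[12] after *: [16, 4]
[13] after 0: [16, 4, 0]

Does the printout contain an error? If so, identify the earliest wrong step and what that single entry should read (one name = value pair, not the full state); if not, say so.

step 5, top = 0

Recomputing the run from the initial state:
step 1: [-3]
step 2: [-3, 1]
step 3: [-3]
step 4: [-3, 0]
step 5: [0]
step 6: [0, -4]
step 7: [0]
step 8: [0, -1]
step 9: [0, -1, 2]
step 10: [0, -1, 2, -2]
step 11: [0, -1, -4]
step 12: [0, 4]
step 13: [0, 4, 0]
The first disagreement with the printout is at step 5, where the value should be top = 0.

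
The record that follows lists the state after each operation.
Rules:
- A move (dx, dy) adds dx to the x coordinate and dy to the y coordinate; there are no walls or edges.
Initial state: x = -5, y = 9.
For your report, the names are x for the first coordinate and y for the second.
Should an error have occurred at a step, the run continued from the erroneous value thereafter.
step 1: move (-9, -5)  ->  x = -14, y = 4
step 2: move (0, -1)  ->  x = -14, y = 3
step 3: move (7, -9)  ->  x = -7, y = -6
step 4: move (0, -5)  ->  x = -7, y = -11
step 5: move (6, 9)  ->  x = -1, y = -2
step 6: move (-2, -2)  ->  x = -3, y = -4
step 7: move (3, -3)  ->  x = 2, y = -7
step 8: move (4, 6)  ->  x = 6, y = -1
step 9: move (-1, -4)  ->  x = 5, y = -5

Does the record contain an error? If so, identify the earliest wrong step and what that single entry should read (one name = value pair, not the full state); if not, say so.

step 7, x = 0

step 1: x = -5 + (-9) = -14, y = 9 + (-5) = 4 -> matches
step 2: x = -14 + (0) = -14, y = 4 + (-1) = 3 -> no discrepancy
step 3: x = -14 + (7) = -7, y = 3 + (-9) = -6 -> confirmed correct
step 4: x = -7 + (0) = -7, y = -6 + (-5) = -11 -> in agreement
step 5: x = -7 + (6) = -1, y = -11 + (9) = -2 -> exactly as logged
step 6: x = -1 + (-2) = -3, y = -2 + (-2) = -4 -> checks out
step 7: x = -3 + (3) = 0, y = -4 + (-3) = -7 -> a discrepancy with the record
Conclusion: step 7 carries the first error; the entry should be x = 0.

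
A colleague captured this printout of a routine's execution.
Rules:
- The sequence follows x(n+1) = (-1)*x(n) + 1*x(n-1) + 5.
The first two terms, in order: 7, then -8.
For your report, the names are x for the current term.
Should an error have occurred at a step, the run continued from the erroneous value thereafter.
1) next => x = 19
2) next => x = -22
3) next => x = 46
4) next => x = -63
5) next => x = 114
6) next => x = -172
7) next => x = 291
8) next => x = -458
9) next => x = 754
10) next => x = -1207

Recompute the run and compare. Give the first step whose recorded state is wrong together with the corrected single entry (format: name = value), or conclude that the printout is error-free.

step 1, x = 20

step 1: x = -1*(-8) + (1)*(7) + (5) = 20 -> first mismatch against the printout
That makes step 1 the first incorrect line — x = 20 is what it should show.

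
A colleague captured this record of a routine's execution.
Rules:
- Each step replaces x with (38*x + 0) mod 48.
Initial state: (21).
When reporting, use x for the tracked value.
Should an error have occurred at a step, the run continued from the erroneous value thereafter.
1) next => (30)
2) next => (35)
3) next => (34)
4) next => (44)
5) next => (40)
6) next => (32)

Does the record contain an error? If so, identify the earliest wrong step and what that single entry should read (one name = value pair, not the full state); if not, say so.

step 2, x = 36

Recomputing the run from the initial state:
step 1: x = 30
step 2: x = 36
step 3: x = 24
step 4: x = 0
step 5: x = 0
step 6: x = 0
The first disagreement with the record is at step 2, where the value should be x = 36.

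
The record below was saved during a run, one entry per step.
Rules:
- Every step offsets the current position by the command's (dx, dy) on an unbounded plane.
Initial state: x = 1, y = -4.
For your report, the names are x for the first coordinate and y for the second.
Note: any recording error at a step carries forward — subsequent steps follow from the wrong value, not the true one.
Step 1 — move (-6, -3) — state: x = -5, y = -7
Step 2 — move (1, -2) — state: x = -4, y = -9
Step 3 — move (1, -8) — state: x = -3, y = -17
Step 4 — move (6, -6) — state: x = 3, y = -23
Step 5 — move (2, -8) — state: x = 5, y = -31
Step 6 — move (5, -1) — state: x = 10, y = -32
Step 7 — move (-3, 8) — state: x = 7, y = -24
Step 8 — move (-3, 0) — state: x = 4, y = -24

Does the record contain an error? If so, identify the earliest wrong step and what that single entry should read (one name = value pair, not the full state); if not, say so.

1. x = 1 + (-6) = -5, y = -4 + (-3) = -7 (same as recorded)
2. x = -5 + (1) = -4, y = -7 + (-2) = -9 (checks out)
3. x = -4 + (1) = -3, y = -9 + (-8) = -17 (consistent with the record)
4. x = -3 + (6) = 3, y = -17 + (-6) = -23 (same as recorded)
5. x = 3 + (2) = 5, y = -23 + (-8) = -31 (no discrepancy)
6. x = 5 + (5) = 10, y = -31 + (-1) = -32 (verified)
7. x = 10 + (-3) = 7, y = -32 + (8) = -24 (in agreement)
8. x = 7 + (-3) = 4, y = -24 + (0) = -24 (confirmed correct)
All steps check out; nothing to correct.

no error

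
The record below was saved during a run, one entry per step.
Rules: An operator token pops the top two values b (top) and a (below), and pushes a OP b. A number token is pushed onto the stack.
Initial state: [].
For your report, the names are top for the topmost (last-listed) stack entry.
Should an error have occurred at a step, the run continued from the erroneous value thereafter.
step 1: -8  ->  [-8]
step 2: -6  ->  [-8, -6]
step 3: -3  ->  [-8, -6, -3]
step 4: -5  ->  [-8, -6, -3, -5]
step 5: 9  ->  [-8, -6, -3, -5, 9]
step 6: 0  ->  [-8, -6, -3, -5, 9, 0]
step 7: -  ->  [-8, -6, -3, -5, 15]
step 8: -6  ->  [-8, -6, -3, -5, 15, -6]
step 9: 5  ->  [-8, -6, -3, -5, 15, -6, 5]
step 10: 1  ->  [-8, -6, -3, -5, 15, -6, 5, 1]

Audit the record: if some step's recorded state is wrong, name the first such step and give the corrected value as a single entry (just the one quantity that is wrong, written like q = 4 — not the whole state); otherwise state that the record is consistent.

Recomputing the run from the initial state:
step 1: [-8]
step 2: [-8, -6]
step 3: [-8, -6, -3]
step 4: [-8, -6, -3, -5]
step 5: [-8, -6, -3, -5, 9]
step 6: [-8, -6, -3, -5, 9, 0]
step 7: [-8, -6, -3, -5, 9]
step 8: [-8, -6, -3, -5, 9, -6]
step 9: [-8, -6, -3, -5, 9, -6, 5]
step 10: [-8, -6, -3, -5, 9, -6, 5, 1]
The first disagreement with the record is at step 7, where the value should be top = 9.

step 7, top = 9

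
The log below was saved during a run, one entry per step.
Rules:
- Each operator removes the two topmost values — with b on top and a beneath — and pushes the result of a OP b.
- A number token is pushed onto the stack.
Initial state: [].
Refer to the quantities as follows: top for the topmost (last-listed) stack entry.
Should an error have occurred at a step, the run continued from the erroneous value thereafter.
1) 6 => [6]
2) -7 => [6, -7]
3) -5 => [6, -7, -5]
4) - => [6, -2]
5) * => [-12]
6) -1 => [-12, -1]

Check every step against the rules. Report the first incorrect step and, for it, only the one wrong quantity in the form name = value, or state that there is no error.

no error

step 1: push 6: top = 6 -> no discrepancy
step 2: push -7: top = -7 -> same as recorded
step 3: push -5: top = -5 -> no discrepancy
step 4: -7 - -5 = -2 -> no discrepancy
step 5: 6 * -2 = -12 -> exactly as logged
step 6: push -1: top = -1 -> matches
The whole run recomputes cleanly — no discrepancies.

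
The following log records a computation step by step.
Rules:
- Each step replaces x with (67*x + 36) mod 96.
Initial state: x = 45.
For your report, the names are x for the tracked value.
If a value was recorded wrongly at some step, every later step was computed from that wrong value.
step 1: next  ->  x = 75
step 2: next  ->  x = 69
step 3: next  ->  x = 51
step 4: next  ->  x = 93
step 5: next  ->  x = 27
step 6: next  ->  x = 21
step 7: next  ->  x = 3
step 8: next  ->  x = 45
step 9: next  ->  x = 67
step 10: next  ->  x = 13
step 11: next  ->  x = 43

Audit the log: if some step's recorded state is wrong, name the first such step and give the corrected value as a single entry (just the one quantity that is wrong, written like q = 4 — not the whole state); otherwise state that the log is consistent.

Recomputing the run from the initial state:
step 1: x = 75
step 2: x = 69
step 3: x = 51
step 4: x = 93
step 5: x = 27
step 6: x = 21
step 7: x = 3
step 8: x = 45
step 9: x = 75
step 10: x = 69
step 11: x = 51
The first disagreement with the log is at step 9, where the value should be x = 75.

step 9, x = 75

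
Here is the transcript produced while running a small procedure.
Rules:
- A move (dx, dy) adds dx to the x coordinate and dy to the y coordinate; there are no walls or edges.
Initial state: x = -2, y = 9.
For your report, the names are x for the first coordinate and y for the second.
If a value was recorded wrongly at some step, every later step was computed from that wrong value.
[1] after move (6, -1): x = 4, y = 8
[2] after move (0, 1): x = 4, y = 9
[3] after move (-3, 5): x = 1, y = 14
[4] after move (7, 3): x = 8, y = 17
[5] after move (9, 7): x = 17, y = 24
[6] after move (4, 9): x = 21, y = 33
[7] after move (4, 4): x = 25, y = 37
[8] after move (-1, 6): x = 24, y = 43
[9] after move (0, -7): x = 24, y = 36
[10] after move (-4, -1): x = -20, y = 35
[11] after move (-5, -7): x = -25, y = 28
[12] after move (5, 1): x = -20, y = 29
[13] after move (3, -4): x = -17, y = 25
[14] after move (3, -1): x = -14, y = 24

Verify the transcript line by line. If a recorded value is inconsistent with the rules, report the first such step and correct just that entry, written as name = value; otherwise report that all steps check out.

Recomputing the run from the initial state:
step 1: x = 4, y = 8
step 2: x = 4, y = 9
step 3: x = 1, y = 14
step 4: x = 8, y = 17
step 5: x = 17, y = 24
step 6: x = 21, y = 33
step 7: x = 25, y = 37
step 8: x = 24, y = 43
step 9: x = 24, y = 36
step 10: x = 20, y = 35
step 11: x = 15, y = 28
step 12: x = 20, y = 29
step 13: x = 23, y = 25
step 14: x = 26, y = 24
The first disagreement with the transcript is at step 10, where the value should be x = 20.

step 10, x = 20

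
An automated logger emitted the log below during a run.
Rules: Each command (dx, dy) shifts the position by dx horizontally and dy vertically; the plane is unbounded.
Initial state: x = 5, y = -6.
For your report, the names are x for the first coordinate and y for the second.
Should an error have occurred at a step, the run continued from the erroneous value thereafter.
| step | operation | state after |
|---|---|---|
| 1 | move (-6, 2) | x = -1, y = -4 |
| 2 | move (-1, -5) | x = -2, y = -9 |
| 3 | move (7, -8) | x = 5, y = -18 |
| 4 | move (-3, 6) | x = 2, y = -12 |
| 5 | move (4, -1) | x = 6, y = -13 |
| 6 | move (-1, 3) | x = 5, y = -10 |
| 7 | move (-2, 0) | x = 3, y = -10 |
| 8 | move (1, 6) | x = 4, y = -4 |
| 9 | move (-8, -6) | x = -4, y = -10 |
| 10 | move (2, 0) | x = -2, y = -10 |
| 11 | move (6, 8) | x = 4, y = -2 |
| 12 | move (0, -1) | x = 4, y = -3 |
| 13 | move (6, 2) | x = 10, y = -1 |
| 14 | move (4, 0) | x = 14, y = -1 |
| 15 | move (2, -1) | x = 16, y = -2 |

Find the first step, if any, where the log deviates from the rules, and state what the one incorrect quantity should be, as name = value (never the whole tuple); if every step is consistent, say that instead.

Recomputing the run from the initial state:
step 1: x = -1, y = -4
step 2: x = -2, y = -9
step 3: x = 5, y = -17
step 4: x = 2, y = -11
step 5: x = 6, y = -12
step 6: x = 5, y = -9
step 7: x = 3, y = -9
step 8: x = 4, y = -3
step 9: x = -4, y = -9
step 10: x = -2, y = -9
step 11: x = 4, y = -1
step 12: x = 4, y = -2
step 13: x = 10, y = 0
step 14: x = 14, y = 0
step 15: x = 16, y = -1
The first disagreement with the log is at step 3, where the value should be y = -17.

step 3, y = -17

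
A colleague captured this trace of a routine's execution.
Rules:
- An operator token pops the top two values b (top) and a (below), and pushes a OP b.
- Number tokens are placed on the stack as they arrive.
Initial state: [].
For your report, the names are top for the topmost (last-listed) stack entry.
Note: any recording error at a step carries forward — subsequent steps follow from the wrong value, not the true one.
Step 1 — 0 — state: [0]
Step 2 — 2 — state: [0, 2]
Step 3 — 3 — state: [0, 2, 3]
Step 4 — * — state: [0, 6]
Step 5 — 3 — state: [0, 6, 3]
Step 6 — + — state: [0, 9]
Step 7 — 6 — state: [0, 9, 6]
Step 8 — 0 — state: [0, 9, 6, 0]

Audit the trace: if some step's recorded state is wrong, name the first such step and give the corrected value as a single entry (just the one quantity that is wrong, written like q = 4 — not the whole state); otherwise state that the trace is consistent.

no error

step 1: push 0: top = 0 -> checks out
step 2: push 2: top = 2 -> matches
step 3: push 3: top = 3 -> same as recorded
step 4: 2 * 3 = 6 -> same as recorded
step 5: push 3: top = 3 -> matches
step 6: 6 + 3 = 9 -> no discrepancy
step 7: push 6: top = 6 -> matches
step 8: push 0: top = 0 -> agrees with the trace
The recomputation confirms every line.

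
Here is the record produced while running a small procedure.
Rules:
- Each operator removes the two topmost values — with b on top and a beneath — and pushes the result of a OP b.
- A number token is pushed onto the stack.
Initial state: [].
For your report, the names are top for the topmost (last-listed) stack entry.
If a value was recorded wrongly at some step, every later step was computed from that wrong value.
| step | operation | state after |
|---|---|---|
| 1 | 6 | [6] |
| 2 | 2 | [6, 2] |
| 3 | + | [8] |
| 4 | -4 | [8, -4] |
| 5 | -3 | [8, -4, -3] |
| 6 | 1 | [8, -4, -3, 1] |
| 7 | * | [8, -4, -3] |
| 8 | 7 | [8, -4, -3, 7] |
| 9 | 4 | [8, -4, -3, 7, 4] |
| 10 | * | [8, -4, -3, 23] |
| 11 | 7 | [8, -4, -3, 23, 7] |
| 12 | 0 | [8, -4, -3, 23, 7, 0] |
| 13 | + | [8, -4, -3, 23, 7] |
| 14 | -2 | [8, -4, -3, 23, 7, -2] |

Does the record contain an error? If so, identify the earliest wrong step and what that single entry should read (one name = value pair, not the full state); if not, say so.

Step 1: push 6: top = 6 — confirmed correct.
Step 2: push 2: top = 2 — same as recorded.
Step 3: 6 + 2 = 8 — exactly as logged.
Step 4: push -4: top = -4 — matches.
Step 5: push -3: top = -3 — matches.
Step 6: push 1: top = 1 — confirmed correct.
Step 7: -3 * 1 = -3 — exactly as logged.
Step 8: push 7: top = 7 — same as recorded.
Step 9: push 4: top = 4 — no discrepancy.
Step 10: 7 * 4 = 28 — the entry is off here.
First incorrect step: 10; the correct value is top = 28.

step 10, top = 28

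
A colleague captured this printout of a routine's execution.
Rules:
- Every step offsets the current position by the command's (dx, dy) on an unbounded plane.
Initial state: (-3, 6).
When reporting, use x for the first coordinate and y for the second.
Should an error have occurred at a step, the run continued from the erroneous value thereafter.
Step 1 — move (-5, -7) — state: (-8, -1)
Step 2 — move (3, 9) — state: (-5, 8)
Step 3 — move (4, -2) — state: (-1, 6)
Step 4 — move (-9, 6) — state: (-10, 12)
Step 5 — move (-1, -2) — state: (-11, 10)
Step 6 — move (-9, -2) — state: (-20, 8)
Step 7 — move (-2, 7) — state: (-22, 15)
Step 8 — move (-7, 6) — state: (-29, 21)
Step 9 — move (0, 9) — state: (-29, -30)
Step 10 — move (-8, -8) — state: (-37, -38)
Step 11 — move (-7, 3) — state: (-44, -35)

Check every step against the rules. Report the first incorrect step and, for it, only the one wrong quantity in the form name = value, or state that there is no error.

step 1: x = -3 + (-5) = -8, y = 6 + (-7) = -1 -> exactly as logged
step 2: x = -8 + (3) = -5, y = -1 + (9) = 8 -> exactly as logged
step 3: x = -5 + (4) = -1, y = 8 + (-2) = 6 -> exactly as logged
step 4: x = -1 + (-9) = -10, y = 6 + (6) = 12 -> same as recorded
step 5: x = -10 + (-1) = -11, y = 12 + (-2) = 10 -> exactly as logged
step 6: x = -11 + (-9) = -20, y = 10 + (-2) = 8 -> exactly as logged
step 7: x = -20 + (-2) = -22, y = 8 + (7) = 15 -> exactly as logged
step 8: x = -22 + (-7) = -29, y = 15 + (6) = 21 -> matches
step 9: x = -29 + (0) = -29, y = 21 + (9) = 30 -> a discrepancy with the printout
The earliest wrong entry is at step 9: it should read y = 30.

step 9, y = 30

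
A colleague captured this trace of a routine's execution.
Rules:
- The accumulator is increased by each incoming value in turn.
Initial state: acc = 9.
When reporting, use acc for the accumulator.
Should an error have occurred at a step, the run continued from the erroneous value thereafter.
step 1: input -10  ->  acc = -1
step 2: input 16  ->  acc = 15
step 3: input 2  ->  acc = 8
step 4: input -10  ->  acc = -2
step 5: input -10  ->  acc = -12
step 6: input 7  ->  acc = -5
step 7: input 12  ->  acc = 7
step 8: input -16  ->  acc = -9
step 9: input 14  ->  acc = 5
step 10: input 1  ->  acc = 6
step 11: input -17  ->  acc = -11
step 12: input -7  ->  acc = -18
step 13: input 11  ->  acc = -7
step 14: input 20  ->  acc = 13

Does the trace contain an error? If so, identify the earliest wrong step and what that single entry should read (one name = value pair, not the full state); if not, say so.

step 3, acc = 17

1. acc = 9 + -10 = -1 (consistent with the trace)
2. acc = -1 + 16 = 15 (matches)
3. acc = 15 + 2 = 17 (this is not what the trace shows)
First deviation found at step 3; the corrected entry is acc = 17.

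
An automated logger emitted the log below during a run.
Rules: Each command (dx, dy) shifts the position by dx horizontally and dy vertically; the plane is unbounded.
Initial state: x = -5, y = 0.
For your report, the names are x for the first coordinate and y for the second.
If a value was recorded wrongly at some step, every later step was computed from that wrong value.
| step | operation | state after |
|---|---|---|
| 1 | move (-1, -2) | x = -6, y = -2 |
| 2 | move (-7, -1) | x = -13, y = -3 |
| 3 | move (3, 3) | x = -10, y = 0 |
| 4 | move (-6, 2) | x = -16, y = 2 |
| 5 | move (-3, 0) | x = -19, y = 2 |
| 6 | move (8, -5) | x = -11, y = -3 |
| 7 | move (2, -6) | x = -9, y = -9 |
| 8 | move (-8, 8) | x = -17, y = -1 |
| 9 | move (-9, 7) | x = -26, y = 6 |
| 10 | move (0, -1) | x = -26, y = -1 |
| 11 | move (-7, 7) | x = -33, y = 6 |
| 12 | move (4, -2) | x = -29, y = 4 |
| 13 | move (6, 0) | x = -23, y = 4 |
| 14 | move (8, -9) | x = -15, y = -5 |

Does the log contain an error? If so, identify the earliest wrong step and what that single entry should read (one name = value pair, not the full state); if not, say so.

Step 1: x = -5 + (-1) = -6, y = 0 + (-2) = -2 — confirmed correct.
Step 2: x = -6 + (-7) = -13, y = -2 + (-1) = -3 — in agreement.
Step 3: x = -13 + (3) = -10, y = -3 + (3) = 0 — no discrepancy.
Step 4: x = -10 + (-6) = -16, y = 0 + (2) = 2 — confirmed correct.
Step 5: x = -16 + (-3) = -19, y = 2 + (0) = 2 — no discrepancy.
Step 6: x = -19 + (8) = -11, y = 2 + (-5) = -3 — exactly as logged.
Step 7: x = -11 + (2) = -9, y = -3 + (-6) = -9 — confirmed correct.
Step 8: x = -9 + (-8) = -17, y = -9 + (8) = -1 — confirmed correct.
Step 9: x = -17 + (-9) = -26, y = -1 + (7) = 6 — same as recorded.
Step 10: x = -26 + (0) = -26, y = 6 + (-1) = 5 — the recorded entry deviates here.
First incorrect step: 10; the correct value is y = 5.

step 10, y = 5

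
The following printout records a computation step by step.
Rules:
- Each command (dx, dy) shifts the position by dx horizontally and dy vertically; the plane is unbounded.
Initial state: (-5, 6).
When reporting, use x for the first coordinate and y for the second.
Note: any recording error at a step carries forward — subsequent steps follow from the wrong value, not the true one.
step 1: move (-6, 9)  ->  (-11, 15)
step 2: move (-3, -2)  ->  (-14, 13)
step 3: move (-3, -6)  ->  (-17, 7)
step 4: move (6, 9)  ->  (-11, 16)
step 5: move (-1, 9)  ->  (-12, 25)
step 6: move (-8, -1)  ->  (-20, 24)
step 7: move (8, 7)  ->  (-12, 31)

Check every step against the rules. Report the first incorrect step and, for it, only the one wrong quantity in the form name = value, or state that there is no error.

Recomputing the run from the initial state:
step 1: x = -11, y = 15
step 2: x = -14, y = 13
step 3: x = -17, y = 7
step 4: x = -11, y = 16
step 5: x = -12, y = 25
step 6: x = -20, y = 24
step 7: x = -12, y = 31
This matches the printout at every step.

no error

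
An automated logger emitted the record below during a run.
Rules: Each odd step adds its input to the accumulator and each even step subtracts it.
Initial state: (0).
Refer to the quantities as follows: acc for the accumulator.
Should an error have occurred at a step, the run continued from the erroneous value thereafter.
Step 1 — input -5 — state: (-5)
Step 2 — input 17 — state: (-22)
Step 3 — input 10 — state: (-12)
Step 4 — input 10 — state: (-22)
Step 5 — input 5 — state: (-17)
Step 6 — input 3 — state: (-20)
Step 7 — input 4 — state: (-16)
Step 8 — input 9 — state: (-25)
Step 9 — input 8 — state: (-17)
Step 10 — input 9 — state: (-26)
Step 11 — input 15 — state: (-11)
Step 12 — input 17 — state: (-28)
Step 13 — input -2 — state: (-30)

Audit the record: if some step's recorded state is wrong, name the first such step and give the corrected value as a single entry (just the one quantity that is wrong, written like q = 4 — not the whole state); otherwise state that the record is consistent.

1. acc = 0 + -5 = -5 (exactly as logged)
2. acc = -5 - 17 = -22 (verified)
3. acc = -22 + 10 = -12 (exactly as logged)
4. acc = -12 - 10 = -22 (exactly as logged)
5. acc = -22 + 5 = -17 (checks out)
6. acc = -17 - 3 = -20 (consistent with the record)
7. acc = -20 + 4 = -16 (agrees with the record)
8. acc = -16 - 9 = -25 (checks out)
9. acc = -25 + 8 = -17 (matches)
10. acc = -17 - 9 = -26 (same as recorded)
11. acc = -26 + 15 = -11 (no discrepancy)
12. acc = -11 - 17 = -28 (agrees with the record)
13. acc = -28 + -2 = -30 (checks out)
Every step is consistent.

no error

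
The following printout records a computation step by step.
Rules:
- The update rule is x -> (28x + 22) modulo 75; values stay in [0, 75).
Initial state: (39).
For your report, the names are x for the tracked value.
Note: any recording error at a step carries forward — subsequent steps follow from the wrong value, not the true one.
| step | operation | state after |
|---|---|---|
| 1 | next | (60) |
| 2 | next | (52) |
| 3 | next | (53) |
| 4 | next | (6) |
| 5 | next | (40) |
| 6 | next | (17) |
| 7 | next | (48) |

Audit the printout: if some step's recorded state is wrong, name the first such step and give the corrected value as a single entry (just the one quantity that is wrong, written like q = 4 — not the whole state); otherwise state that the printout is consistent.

step 1, x = 64

Recomputing the run from the initial state:
step 1: x = 64
step 2: x = 14
step 3: x = 39
step 4: x = 64
step 5: x = 14
step 6: x = 39
step 7: x = 64
The first disagreement with the printout is at step 1, where the value should be x = 64.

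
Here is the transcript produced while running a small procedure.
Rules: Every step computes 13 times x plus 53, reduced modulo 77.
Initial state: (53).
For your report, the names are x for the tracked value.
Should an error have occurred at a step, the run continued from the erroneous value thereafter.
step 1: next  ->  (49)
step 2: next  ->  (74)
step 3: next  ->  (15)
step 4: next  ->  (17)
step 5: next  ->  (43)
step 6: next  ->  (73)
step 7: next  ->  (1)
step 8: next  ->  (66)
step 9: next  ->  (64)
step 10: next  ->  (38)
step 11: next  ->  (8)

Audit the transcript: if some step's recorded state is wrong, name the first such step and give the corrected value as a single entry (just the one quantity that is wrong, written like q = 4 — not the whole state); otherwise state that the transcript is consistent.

Recomputing the run from the initial state:
step 1: x = 49
step 2: x = 74
step 3: x = 14
step 4: x = 4
step 5: x = 28
step 6: x = 32
step 7: x = 7
step 8: x = 67
step 9: x = 0
step 10: x = 53
step 11: x = 49
The first disagreement with the transcript is at step 3, where the value should be x = 14.

step 3, x = 14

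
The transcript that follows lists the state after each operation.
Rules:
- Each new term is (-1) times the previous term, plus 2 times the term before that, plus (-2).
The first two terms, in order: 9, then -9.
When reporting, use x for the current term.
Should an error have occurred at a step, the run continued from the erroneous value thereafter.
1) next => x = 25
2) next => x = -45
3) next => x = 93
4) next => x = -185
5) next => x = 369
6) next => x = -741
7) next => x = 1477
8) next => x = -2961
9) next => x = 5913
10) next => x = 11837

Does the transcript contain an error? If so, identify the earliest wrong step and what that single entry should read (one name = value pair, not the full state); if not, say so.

Step 1: x = -1*(-9) + (2)*(9) + (-2) = 25 — exactly as logged.
Step 2: x = -1*(25) + (2)*(-9) + (-2) = -45 — in agreement.
Step 3: x = -1*(-45) + (2)*(25) + (-2) = 93 — agrees with the transcript.
Step 4: x = -1*(93) + (2)*(-45) + (-2) = -185 — checks out.
Step 5: x = -1*(-185) + (2)*(93) + (-2) = 369 — same as recorded.
Step 6: x = -1*(369) + (2)*(-185) + (-2) = -741 — exactly as logged.
Step 7: x = -1*(-741) + (2)*(369) + (-2) = 1477 — exactly as logged.
Step 8: x = -1*(1477) + (2)*(-741) + (-2) = -2961 — agrees with the transcript.
Step 9: x = -1*(-2961) + (2)*(1477) + (-2) = 5913 — exactly as logged.
Step 10: x = -1*(5913) + (2)*(-2961) + (-2) = -11837 — the transcript disagrees here.
Conclusion: step 10 carries the first error; the entry should be x = -11837.

step 10, x = -11837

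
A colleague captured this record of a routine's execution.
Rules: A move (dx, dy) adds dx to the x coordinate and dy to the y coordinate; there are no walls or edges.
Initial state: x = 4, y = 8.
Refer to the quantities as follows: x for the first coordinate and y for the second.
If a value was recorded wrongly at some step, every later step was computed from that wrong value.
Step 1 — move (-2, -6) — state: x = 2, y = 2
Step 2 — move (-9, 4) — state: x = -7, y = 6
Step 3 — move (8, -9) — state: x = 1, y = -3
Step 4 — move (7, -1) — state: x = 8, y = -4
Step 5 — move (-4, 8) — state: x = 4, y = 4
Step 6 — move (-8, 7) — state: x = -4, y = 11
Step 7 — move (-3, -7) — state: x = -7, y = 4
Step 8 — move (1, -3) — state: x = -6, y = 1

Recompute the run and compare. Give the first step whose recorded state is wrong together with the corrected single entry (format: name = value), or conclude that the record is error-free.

Recomputing the run from the initial state:
step 1: x = 2, y = 2
step 2: x = -7, y = 6
step 3: x = 1, y = -3
step 4: x = 8, y = -4
step 5: x = 4, y = 4
step 6: x = -4, y = 11
step 7: x = -7, y = 4
step 8: x = -6, y = 1
This matches the record at every step.

no error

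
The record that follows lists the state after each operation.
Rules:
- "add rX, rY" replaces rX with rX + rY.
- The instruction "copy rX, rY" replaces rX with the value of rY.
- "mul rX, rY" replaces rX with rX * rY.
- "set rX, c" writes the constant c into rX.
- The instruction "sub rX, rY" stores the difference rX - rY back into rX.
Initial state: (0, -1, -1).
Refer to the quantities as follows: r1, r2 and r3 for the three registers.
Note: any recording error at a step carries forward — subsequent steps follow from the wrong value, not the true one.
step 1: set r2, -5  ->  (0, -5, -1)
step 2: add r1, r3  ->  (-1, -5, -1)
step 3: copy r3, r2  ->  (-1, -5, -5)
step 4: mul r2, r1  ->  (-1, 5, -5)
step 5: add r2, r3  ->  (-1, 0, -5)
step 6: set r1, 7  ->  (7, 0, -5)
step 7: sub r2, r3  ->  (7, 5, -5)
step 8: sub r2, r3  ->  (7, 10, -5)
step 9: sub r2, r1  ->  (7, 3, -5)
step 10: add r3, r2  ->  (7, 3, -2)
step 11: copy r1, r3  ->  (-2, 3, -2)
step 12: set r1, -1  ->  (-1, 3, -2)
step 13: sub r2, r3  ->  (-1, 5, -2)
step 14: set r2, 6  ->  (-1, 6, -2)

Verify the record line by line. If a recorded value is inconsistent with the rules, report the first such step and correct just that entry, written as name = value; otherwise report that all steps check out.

no error

step 1: r2 = -5 -> exactly as logged
step 2: r1 = 0 + -1 = -1 -> no discrepancy
step 3: r3 = -5 -> exactly as logged
step 4: r2 = -5 * -1 = 5 -> checks out
step 5: r2 = 5 + -5 = 0 -> exactly as logged
step 6: r1 = 7 -> verified
step 7: r2 = 0 - -5 = 5 -> consistent with the record
step 8: r2 = 5 - -5 = 10 -> checks out
step 9: r2 = 10 - 7 = 3 -> no discrepancy
step 10: r3 = -5 + 3 = -2 -> confirmed correct
step 11: r1 = -2 -> matches
step 12: r1 = -1 -> checks out
step 13: r2 = 3 - -2 = 5 -> confirmed correct
step 14: r2 = 6 -> confirmed correct
The recomputation confirms every line.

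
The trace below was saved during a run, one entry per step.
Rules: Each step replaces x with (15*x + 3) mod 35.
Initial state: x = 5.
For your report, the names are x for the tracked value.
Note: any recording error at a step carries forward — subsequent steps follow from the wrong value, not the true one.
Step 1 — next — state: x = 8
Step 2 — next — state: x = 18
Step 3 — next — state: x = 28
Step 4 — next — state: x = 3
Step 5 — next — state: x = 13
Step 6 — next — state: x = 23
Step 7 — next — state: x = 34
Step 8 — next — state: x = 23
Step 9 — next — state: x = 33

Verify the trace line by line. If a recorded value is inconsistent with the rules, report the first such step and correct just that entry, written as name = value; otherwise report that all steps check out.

Recomputing the run from the initial state:
step 1: x = 8
step 2: x = 18
step 3: x = 28
step 4: x = 3
step 5: x = 13
step 6: x = 23
step 7: x = 33
step 8: x = 8
step 9: x = 18
The first disagreement with the trace is at step 7, where the value should be x = 33.

step 7, x = 33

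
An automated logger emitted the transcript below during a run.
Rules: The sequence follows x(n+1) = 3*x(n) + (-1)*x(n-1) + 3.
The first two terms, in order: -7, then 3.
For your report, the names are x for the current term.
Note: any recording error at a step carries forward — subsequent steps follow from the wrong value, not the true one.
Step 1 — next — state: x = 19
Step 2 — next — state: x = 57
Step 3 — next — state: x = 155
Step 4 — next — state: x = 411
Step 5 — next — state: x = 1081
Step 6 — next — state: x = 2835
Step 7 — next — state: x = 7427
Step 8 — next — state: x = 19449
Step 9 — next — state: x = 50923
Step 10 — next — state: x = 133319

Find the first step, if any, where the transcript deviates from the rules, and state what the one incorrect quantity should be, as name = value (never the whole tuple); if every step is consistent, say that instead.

step 10, x = 133323

step 1: x = 3*(3) + (-1)*(-7) + (3) = 19 -> exactly as logged
step 2: x = 3*(19) + (-1)*(3) + (3) = 57 -> agrees with the transcript
step 3: x = 3*(57) + (-1)*(19) + (3) = 155 -> consistent with the transcript
step 4: x = 3*(155) + (-1)*(57) + (3) = 411 -> same as recorded
step 5: x = 3*(411) + (-1)*(155) + (3) = 1081 -> exactly as logged
step 6: x = 3*(1081) + (-1)*(411) + (3) = 2835 -> checks out
step 7: x = 3*(2835) + (-1)*(1081) + (3) = 7427 -> same as recorded
step 8: x = 3*(7427) + (-1)*(2835) + (3) = 19449 -> in agreement
step 9: x = 3*(19449) + (-1)*(7427) + (3) = 50923 -> checks out
step 10: x = 3*(50923) + (-1)*(19449) + (3) = 133323 -> the transcript disagrees here
The earliest wrong entry is at step 10: it should read x = 133323.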